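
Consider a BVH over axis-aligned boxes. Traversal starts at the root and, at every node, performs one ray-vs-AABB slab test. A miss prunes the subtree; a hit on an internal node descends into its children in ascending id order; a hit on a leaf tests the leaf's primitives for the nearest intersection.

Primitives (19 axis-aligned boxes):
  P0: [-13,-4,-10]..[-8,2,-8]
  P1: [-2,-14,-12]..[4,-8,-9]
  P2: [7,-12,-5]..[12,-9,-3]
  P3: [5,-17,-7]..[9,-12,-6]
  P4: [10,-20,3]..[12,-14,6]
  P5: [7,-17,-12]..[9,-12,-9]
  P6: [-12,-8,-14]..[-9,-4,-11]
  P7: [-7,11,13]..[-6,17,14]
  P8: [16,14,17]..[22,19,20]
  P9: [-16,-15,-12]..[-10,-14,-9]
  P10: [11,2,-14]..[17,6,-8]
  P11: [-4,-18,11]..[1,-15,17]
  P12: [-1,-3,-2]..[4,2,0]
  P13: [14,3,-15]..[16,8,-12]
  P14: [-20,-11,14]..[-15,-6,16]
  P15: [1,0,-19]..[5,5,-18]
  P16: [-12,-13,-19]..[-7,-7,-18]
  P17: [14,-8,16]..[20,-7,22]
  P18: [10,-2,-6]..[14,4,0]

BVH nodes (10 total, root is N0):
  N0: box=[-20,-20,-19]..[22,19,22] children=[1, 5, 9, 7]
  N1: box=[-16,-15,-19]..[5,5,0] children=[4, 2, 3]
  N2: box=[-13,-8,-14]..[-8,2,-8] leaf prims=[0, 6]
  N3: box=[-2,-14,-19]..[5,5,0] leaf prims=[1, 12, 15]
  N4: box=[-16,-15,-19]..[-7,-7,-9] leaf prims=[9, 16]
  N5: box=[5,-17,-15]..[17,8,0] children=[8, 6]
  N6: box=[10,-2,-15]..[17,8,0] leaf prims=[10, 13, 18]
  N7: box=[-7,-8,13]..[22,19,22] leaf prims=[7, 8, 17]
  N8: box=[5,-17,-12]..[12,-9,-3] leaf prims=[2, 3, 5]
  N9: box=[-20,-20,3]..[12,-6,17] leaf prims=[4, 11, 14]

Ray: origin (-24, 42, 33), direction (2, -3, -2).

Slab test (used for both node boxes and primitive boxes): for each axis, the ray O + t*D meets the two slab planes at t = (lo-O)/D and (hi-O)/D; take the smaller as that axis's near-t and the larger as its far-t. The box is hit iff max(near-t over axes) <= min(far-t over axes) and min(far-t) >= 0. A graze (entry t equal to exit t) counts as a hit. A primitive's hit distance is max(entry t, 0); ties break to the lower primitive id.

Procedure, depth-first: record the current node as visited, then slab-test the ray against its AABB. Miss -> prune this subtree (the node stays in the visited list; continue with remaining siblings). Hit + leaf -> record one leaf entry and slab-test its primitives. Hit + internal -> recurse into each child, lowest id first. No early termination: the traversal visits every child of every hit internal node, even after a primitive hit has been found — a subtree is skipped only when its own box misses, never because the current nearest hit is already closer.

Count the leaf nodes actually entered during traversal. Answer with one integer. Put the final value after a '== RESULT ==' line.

Trace the traversal:
N0 x:[2,23] y:[23/3,62/3] z:[11/2,26] -> hit [23/3,62/3], descend [1, 5, 7, 9]
  N1 x:[4,29/2] y:[37/3,19] z:[33/2,26] -> miss, prune
  N5 x:[29/2,41/2] y:[34/3,59/3] z:[33/2,24] -> hit [33/2,59/3], descend [6, 8]
    N6 x:[17,41/2] y:[34/3,44/3] z:[33/2,24] -> miss, prune
    N8 x:[29/2,18] y:[17,59/3] z:[18,45/2] -> hit [18,18] leaf, test {P2@t=18, P3(miss), P5(miss)}
  N7 x:[17/2,23] y:[23/3,50/3] z:[11/2,10] -> hit [17/2,10] leaf, test {P7(miss), P8(miss), P17(miss)}
  N9 x:[2,18] y:[16,62/3] z:[8,15] -> miss, prune

Visited [0, 1, 5, 6, 8, 7, 9]. Tests: 7 box, 2 leaf. Nearest: P2.

== RESULT ==
2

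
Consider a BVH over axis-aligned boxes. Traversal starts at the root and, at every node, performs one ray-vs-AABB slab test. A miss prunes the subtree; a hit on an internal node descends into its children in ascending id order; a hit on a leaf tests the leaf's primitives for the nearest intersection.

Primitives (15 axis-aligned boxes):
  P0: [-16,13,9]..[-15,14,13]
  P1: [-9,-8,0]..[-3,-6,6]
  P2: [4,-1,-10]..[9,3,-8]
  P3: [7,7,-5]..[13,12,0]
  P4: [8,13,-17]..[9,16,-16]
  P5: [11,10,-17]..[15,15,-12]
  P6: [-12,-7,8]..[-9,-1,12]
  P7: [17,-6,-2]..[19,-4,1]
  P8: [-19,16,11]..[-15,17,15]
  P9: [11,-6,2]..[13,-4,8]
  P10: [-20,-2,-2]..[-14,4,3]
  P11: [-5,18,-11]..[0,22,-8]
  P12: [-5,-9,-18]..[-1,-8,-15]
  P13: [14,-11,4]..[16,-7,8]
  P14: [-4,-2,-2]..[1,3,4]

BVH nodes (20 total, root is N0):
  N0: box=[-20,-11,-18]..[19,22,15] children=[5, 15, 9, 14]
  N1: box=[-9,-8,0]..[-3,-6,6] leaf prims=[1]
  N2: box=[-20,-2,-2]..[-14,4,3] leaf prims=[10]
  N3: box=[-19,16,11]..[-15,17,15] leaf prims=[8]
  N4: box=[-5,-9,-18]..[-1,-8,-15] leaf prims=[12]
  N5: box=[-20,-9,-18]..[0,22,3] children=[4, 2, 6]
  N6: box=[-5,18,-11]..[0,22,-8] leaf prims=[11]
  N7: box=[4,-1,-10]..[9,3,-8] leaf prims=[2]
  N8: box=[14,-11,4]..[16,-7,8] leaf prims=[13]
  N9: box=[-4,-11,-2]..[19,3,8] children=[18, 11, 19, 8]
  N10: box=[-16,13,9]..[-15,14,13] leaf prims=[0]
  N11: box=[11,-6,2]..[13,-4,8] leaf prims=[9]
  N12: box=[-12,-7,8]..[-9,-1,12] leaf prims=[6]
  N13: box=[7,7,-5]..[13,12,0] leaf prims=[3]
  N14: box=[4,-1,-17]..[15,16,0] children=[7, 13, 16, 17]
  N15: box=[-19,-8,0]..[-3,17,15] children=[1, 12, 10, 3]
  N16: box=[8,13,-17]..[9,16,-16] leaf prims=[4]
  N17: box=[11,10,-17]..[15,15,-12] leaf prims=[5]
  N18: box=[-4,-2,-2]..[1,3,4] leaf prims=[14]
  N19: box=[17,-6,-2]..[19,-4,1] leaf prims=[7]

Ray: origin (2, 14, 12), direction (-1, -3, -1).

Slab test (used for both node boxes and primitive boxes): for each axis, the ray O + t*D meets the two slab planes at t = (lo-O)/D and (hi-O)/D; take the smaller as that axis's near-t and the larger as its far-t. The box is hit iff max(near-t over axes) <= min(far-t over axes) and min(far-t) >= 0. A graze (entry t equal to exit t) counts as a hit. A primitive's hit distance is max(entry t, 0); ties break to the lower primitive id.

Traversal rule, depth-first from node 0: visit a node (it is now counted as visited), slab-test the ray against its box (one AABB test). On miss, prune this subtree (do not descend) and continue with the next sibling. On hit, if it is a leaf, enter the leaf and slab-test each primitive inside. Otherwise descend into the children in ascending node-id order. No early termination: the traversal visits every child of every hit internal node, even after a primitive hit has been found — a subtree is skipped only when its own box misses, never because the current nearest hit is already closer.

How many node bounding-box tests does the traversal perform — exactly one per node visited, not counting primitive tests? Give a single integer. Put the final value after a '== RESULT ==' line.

Walk:
N0 x:[-17,22] y:[-8/3,25/3] z:[-3,30] -> hit [-8/3,25/3], descend [5, 9, 14, 15]
  N5 x:[2,22] y:[-8/3,23/3] z:[9,30] -> miss, prune
  N9 x:[-17,6] y:[11/3,25/3] z:[4,14] -> hit [4,6], descend [8, 11, 18, 19]
    N8 x:[-14,-12] y:[7,25/3] z:[4,8] -> miss, prune
    N11 x:[-11,-9] y:[6,20/3] z:[4,10] -> miss, prune
    N18 x:[1,6] y:[11/3,16/3] z:[8,14] -> miss, prune
    N19 x:[-17,-15] y:[6,20/3] z:[11,14] -> miss, prune
  N14 x:[-13,-2] y:[-2/3,5] z:[12,29] -> miss, prune
  N15 x:[5,21] y:[-1,22/3] z:[-3,12] -> hit [5,22/3], descend [1, 3, 10, 12]
    N1 x:[5,11] y:[20/3,22/3] z:[6,12] -> hit [20/3,22/3] leaf, test {P1@t=20/3}
    N3 x:[17,21] y:[-1,-2/3] z:[-3,1] -> miss, prune
    N10 x:[17,18] y:[0,1/3] z:[-1,3] -> miss, prune
    N12 x:[11,14] y:[5,7] z:[0,4] -> miss, prune

Visited [0, 5, 9, 8, 11, 18, 19, 14, 15, 1, 3, 10, 12]. Tests: 13 box, 1 leaf. Nearest: P1.

== RESULT ==
13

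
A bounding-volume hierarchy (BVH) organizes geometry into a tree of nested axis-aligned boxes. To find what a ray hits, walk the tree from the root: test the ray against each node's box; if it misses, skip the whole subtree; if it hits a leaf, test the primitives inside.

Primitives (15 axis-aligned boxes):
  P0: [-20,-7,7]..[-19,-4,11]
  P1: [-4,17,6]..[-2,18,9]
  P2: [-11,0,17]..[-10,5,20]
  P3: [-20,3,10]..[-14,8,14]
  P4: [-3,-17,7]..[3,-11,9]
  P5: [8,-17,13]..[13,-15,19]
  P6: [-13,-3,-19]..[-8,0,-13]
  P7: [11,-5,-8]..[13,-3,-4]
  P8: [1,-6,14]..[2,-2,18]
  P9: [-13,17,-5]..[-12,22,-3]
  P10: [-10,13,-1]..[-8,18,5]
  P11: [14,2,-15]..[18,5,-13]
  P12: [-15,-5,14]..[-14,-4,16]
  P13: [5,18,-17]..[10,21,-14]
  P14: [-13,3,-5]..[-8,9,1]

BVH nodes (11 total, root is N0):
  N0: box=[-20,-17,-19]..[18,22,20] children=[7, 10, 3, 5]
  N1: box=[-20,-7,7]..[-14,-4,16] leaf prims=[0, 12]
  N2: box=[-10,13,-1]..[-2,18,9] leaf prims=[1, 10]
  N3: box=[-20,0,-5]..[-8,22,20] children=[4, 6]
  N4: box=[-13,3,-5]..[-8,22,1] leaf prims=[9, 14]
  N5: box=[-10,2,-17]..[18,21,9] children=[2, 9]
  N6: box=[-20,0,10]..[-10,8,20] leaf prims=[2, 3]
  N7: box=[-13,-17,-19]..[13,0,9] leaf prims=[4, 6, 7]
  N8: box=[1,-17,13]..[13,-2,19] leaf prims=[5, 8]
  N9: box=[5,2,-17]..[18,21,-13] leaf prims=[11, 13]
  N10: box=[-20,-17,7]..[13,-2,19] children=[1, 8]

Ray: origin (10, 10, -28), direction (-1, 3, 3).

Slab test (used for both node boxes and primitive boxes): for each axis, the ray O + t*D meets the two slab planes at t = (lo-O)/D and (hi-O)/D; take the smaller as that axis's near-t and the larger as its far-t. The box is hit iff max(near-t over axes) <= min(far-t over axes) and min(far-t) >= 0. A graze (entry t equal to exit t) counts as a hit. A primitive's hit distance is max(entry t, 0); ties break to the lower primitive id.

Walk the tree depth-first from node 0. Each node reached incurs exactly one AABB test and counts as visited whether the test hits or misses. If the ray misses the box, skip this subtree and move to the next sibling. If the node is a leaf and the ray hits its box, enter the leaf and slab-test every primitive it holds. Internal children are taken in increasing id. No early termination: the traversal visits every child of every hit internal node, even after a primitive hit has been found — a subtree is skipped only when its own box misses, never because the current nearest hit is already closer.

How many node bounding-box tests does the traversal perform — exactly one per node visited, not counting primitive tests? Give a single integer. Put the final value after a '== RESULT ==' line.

Walk:
N0 x:[-8,30] y:[-9,4] z:[3,16] -> hit [3,4], descend [3, 5, 7, 10]
  N3 x:[18,30] y:[-10/3,4] z:[23/3,16] -> miss, prune
  N5 x:[-8,20] y:[-8/3,11/3] z:[11/3,37/3] -> hit [11/3,11/3], descend [2, 9]
    N2 x:[12,20] y:[1,8/3] z:[9,37/3] -> miss, prune
    N9 x:[-8,5] y:[-8/3,11/3] z:[11/3,5] -> hit [11/3,11/3] leaf, test {P11(miss), P13@t=11/3}
  N7 x:[-3,23] y:[-9,-10/3] z:[3,37/3] -> miss, prune
  N10 x:[-3,30] y:[-9,-4] z:[35/3,47/3] -> miss, prune

7 AABB tests over nodes [0, 3, 5, 2, 9, 7, 10]; 1 leaf entered; closest P13.

== RESULT ==
7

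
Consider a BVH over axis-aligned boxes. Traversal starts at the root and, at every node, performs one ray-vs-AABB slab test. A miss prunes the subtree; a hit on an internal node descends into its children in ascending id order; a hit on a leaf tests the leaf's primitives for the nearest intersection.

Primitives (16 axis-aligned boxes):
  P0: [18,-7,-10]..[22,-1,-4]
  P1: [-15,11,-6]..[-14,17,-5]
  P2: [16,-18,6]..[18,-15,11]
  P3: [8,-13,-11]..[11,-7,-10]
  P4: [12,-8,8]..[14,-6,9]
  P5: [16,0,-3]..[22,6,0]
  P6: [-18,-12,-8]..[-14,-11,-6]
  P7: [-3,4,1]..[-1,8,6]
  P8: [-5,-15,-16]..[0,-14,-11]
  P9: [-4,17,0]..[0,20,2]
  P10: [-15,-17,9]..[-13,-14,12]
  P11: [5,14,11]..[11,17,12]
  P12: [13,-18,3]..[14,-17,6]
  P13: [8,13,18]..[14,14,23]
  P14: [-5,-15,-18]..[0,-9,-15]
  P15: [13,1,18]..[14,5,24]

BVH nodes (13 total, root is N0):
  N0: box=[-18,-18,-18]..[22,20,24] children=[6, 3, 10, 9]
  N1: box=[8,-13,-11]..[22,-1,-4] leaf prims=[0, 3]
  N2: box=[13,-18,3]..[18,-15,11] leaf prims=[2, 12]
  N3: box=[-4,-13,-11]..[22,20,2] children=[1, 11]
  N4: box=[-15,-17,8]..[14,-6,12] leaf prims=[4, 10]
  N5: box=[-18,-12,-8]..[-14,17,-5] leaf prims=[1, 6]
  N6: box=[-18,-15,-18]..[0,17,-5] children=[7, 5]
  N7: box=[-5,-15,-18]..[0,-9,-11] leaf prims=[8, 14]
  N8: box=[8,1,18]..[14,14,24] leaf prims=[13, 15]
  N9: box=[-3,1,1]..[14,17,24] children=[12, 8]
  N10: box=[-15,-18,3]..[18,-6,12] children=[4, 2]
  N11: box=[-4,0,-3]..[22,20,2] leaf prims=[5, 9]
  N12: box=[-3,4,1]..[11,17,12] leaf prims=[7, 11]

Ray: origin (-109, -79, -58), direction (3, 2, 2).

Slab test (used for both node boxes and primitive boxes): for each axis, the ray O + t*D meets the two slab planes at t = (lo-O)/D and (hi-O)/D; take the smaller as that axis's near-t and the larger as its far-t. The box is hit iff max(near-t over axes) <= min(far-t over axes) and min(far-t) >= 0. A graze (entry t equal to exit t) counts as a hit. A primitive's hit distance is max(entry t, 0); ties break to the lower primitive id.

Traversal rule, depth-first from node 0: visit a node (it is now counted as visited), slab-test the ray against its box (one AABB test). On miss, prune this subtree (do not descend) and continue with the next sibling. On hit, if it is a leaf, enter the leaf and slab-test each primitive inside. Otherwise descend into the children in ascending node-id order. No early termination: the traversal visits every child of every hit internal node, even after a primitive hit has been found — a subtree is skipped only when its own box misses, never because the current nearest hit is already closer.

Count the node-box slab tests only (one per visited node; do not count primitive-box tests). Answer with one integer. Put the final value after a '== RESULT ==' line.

Trace the traversal:
N0 x:[91/3,131/3] y:[61/2,99/2] z:[20,41] -> hit [61/2,41], descend [3, 6, 9, 10]
  N3 x:[35,131/3] y:[33,99/2] z:[47/2,30] -> miss, prune
  N6 x:[91/3,109/3] y:[32,48] z:[20,53/2] -> miss, prune
  N9 x:[106/3,41] y:[40,48] z:[59/2,41] -> hit [40,41], descend [8, 12]
    N8 x:[39,41] y:[40,93/2] z:[38,41] -> hit [40,41] leaf, test {P13(miss), P15@t=122/3}
    N12 x:[106/3,40] y:[83/2,48] z:[59/2,35] -> miss, prune
  N10 x:[94/3,127/3] y:[61/2,73/2] z:[61/2,35] -> hit [94/3,35], descend [2, 4]
    N2 x:[122/3,127/3] y:[61/2,32] z:[61/2,69/2] -> miss, prune
    N4 x:[94/3,41] y:[31,73/2] z:[33,35] -> hit [33,35] leaf, test {P4(miss), P10(miss)}

9 AABB tests over nodes [0, 3, 6, 9, 8, 12, 10, 2, 4]; 2 leaves entered; closest P15.

== RESULT ==
9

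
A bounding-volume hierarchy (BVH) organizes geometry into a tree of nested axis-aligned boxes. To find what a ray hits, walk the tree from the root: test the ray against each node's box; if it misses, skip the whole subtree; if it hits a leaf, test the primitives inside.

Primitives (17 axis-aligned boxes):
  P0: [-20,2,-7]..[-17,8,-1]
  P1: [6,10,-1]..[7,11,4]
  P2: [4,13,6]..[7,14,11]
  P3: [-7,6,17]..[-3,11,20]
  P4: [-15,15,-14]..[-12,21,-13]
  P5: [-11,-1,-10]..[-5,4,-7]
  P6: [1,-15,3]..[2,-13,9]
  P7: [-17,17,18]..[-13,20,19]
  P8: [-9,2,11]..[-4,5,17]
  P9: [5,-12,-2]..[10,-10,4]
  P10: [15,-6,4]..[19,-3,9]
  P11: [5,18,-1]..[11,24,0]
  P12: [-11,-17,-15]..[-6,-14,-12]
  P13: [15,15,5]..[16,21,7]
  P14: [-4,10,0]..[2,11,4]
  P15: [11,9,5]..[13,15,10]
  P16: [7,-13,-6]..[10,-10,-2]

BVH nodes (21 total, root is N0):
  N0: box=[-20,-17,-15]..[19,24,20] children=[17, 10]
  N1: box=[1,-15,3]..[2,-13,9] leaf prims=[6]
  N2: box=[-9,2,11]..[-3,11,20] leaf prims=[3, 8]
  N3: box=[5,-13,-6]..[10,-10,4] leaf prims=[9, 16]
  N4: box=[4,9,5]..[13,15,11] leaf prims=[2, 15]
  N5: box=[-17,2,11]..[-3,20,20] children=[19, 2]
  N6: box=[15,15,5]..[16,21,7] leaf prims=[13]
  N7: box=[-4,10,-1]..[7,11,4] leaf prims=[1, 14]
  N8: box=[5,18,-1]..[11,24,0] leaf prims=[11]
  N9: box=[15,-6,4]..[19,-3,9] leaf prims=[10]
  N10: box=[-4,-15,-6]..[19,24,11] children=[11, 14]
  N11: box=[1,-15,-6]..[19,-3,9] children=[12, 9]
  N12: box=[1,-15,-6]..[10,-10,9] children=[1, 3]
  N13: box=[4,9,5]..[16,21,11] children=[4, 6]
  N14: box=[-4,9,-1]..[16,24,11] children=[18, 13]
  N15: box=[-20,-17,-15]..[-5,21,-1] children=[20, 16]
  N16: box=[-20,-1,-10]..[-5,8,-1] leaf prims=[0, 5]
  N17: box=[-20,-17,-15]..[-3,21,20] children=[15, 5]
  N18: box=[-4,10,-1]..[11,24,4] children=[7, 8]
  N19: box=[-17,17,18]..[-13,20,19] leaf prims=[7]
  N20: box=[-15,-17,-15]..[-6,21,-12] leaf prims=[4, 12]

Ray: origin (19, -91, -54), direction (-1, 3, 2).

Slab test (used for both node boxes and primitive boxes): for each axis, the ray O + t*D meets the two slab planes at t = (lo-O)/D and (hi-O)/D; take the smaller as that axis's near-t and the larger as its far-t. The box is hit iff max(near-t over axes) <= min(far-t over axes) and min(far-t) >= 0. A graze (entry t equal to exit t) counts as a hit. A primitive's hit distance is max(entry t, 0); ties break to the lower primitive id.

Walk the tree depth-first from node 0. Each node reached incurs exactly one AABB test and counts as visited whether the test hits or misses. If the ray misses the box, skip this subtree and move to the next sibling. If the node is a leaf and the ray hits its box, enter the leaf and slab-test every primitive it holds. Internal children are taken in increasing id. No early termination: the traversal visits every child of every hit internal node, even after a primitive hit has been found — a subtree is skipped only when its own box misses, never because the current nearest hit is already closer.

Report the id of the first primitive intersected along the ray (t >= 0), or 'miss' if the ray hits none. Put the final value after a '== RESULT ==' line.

Trace the traversal:
N0 x:[0,39] y:[74/3,115/3] z:[39/2,37] -> hit [74/3,37], descend [10, 17]
  N10 x:[0,23] y:[76/3,115/3] z:[24,65/2] -> miss, prune
  N17 x:[22,39] y:[74/3,112/3] z:[39/2,37] -> hit [74/3,37], descend [5, 15]
    N5 x:[22,36] y:[31,37] z:[65/2,37] -> hit [65/2,36], descend [2, 19]
      N2 x:[22,28] y:[31,34] z:[65/2,37] -> miss, prune
      N19 x:[32,36] y:[36,37] z:[36,73/2] -> hit [36,36] leaf, test {P7@t=36}
    N15 x:[24,39] y:[74/3,112/3] z:[39/2,53/2] -> hit [74/3,53/2], descend [16, 20]
      N16 x:[24,39] y:[30,33] z:[22,53/2] -> miss, prune
      N20 x:[25,34] y:[74/3,112/3] z:[39/2,21] -> miss, prune

Summary -> nodes [0, 10, 17, 5, 2, 19, 15, 16, 20]; box-tests=9; leaf-entries=1; first=P7

== RESULT ==
7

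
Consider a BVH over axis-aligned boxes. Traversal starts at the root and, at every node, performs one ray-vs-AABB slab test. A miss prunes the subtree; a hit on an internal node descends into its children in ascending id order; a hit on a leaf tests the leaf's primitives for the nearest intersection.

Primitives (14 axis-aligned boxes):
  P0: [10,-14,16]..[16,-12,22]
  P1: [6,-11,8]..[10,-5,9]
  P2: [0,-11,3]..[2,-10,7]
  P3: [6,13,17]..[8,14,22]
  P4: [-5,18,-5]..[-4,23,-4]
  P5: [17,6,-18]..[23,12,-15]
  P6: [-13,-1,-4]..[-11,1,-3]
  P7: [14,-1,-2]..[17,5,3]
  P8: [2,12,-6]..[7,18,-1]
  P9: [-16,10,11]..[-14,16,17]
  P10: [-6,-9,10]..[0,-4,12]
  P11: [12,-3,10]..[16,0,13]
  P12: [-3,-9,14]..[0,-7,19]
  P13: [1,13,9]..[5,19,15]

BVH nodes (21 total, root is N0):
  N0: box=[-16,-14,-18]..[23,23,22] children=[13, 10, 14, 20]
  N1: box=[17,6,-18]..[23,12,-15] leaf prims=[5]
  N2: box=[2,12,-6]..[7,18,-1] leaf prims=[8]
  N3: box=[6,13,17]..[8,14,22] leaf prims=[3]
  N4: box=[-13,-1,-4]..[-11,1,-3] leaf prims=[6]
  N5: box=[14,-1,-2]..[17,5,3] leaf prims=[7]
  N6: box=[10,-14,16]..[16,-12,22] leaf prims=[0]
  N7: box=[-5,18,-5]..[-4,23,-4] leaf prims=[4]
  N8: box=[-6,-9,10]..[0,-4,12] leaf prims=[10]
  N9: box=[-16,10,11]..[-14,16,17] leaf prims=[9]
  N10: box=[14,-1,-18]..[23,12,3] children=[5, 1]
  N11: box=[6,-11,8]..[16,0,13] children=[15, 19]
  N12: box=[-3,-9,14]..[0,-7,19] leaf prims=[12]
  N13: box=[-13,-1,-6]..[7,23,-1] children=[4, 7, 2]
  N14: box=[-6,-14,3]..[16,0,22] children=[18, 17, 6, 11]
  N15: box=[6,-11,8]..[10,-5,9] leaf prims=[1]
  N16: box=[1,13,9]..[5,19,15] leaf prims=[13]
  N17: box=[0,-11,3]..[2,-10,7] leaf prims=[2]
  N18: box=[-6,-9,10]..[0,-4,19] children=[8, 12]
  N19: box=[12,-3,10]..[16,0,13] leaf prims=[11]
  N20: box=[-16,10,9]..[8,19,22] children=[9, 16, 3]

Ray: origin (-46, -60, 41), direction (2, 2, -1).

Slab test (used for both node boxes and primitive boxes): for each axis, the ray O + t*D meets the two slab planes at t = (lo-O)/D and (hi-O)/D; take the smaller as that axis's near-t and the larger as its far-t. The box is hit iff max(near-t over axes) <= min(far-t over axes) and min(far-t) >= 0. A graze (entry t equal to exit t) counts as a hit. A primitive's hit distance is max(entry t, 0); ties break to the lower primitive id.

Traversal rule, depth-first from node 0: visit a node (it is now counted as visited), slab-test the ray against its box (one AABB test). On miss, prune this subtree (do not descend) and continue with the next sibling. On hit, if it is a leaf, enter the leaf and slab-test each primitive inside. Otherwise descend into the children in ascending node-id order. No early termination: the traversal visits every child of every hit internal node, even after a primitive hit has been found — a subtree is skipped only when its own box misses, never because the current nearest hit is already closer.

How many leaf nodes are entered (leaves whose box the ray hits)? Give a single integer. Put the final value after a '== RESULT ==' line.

Traverse from the root:
N0 x:[15,69/2] y:[23,83/2] z:[19,59] -> hit [23,69/2], descend [10, 13, 14, 20]
  N10 x:[30,69/2] y:[59/2,36] z:[38,59] -> miss, prune
  N13 x:[33/2,53/2] y:[59/2,83/2] z:[42,47] -> miss, prune
  N14 x:[20,31] y:[23,30] z:[19,38] -> hit [23,30], descend [6, 11, 17, 18]
    N6 x:[28,31] y:[23,24] z:[19,25] -> miss, prune
    N11 x:[26,31] y:[49/2,30] z:[28,33] -> hit [28,30], descend [15, 19]
      N15 x:[26,28] y:[49/2,55/2] z:[32,33] -> miss, prune
      N19 x:[29,31] y:[57/2,30] z:[28,31] -> hit [29,30] leaf, test {P11@t=29}
    N17 x:[23,24] y:[49/2,25] z:[34,38] -> miss, prune
    N18 x:[20,23] y:[51/2,28] z:[22,31] -> miss, prune
  N20 x:[15,27] y:[35,79/2] z:[19,32] -> miss, prune

order=[0, 10, 13, 14, 6, 11, 15, 19, 17, 18, 20]  |boxes|=11  |leaves|=1  hit=P11

== RESULT ==
1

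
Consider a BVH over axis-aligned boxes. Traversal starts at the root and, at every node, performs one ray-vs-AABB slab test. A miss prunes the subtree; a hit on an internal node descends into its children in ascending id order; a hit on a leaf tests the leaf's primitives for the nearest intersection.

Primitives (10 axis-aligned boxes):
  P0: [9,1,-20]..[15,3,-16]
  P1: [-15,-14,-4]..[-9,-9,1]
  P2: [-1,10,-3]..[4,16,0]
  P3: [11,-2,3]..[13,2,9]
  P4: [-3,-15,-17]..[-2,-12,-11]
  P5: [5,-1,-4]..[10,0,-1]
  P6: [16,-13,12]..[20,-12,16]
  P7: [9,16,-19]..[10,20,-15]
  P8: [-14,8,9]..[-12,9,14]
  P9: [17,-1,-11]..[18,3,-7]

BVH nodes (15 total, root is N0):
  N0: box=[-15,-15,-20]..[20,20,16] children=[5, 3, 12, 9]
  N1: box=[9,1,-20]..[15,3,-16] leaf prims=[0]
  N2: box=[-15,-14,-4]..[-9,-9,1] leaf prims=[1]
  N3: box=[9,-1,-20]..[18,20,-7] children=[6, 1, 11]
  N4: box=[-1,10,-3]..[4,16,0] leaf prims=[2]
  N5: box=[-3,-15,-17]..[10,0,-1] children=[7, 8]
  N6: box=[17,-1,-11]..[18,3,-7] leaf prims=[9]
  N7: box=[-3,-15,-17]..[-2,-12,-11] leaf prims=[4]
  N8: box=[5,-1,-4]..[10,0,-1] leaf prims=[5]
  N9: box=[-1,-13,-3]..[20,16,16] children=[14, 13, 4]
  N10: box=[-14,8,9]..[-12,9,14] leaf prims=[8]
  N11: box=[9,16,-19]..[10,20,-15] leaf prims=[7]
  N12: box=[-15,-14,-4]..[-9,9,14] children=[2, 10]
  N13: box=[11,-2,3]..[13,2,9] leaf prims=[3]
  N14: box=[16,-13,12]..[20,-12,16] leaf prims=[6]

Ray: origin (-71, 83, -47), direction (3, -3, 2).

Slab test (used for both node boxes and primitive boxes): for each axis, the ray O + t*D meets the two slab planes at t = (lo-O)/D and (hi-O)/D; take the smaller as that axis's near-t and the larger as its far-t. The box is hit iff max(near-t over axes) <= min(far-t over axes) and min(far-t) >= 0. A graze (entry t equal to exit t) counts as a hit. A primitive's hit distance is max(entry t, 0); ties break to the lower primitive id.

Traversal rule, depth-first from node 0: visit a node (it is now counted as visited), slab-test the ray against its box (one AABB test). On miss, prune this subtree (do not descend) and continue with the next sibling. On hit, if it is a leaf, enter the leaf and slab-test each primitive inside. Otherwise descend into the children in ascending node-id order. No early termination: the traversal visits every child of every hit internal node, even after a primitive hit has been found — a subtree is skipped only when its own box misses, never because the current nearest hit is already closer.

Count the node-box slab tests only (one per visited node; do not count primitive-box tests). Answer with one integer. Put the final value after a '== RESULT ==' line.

Traverse from the root:
N0 x:[56/3,91/3] y:[21,98/3] z:[27/2,63/2] -> hit [21,91/3], descend [3, 5, 9, 12]
  N3 x:[80/3,89/3] y:[21,28] z:[27/2,20] -> miss, prune
  N5 x:[68/3,27] y:[83/3,98/3] z:[15,23] -> miss, prune
  N9 x:[70/3,91/3] y:[67/3,32] z:[22,63/2] -> hit [70/3,91/3], descend [4, 13, 14]
    N4 x:[70/3,25] y:[67/3,73/3] z:[22,47/2] -> hit [70/3,47/2] leaf, test {P2@t=70/3}
    N13 x:[82/3,28] y:[27,85/3] z:[25,28] -> hit [82/3,28] leaf, test {P3@t=82/3}
    N14 x:[29,91/3] y:[95/3,32] z:[59/2,63/2] -> miss, prune
  N12 x:[56/3,62/3] y:[74/3,97/3] z:[43/2,61/2] -> miss, prune

8 AABB tests over nodes [0, 3, 5, 9, 4, 13, 14, 12]; 2 leaves entered; closest P2.

== RESULT ==
8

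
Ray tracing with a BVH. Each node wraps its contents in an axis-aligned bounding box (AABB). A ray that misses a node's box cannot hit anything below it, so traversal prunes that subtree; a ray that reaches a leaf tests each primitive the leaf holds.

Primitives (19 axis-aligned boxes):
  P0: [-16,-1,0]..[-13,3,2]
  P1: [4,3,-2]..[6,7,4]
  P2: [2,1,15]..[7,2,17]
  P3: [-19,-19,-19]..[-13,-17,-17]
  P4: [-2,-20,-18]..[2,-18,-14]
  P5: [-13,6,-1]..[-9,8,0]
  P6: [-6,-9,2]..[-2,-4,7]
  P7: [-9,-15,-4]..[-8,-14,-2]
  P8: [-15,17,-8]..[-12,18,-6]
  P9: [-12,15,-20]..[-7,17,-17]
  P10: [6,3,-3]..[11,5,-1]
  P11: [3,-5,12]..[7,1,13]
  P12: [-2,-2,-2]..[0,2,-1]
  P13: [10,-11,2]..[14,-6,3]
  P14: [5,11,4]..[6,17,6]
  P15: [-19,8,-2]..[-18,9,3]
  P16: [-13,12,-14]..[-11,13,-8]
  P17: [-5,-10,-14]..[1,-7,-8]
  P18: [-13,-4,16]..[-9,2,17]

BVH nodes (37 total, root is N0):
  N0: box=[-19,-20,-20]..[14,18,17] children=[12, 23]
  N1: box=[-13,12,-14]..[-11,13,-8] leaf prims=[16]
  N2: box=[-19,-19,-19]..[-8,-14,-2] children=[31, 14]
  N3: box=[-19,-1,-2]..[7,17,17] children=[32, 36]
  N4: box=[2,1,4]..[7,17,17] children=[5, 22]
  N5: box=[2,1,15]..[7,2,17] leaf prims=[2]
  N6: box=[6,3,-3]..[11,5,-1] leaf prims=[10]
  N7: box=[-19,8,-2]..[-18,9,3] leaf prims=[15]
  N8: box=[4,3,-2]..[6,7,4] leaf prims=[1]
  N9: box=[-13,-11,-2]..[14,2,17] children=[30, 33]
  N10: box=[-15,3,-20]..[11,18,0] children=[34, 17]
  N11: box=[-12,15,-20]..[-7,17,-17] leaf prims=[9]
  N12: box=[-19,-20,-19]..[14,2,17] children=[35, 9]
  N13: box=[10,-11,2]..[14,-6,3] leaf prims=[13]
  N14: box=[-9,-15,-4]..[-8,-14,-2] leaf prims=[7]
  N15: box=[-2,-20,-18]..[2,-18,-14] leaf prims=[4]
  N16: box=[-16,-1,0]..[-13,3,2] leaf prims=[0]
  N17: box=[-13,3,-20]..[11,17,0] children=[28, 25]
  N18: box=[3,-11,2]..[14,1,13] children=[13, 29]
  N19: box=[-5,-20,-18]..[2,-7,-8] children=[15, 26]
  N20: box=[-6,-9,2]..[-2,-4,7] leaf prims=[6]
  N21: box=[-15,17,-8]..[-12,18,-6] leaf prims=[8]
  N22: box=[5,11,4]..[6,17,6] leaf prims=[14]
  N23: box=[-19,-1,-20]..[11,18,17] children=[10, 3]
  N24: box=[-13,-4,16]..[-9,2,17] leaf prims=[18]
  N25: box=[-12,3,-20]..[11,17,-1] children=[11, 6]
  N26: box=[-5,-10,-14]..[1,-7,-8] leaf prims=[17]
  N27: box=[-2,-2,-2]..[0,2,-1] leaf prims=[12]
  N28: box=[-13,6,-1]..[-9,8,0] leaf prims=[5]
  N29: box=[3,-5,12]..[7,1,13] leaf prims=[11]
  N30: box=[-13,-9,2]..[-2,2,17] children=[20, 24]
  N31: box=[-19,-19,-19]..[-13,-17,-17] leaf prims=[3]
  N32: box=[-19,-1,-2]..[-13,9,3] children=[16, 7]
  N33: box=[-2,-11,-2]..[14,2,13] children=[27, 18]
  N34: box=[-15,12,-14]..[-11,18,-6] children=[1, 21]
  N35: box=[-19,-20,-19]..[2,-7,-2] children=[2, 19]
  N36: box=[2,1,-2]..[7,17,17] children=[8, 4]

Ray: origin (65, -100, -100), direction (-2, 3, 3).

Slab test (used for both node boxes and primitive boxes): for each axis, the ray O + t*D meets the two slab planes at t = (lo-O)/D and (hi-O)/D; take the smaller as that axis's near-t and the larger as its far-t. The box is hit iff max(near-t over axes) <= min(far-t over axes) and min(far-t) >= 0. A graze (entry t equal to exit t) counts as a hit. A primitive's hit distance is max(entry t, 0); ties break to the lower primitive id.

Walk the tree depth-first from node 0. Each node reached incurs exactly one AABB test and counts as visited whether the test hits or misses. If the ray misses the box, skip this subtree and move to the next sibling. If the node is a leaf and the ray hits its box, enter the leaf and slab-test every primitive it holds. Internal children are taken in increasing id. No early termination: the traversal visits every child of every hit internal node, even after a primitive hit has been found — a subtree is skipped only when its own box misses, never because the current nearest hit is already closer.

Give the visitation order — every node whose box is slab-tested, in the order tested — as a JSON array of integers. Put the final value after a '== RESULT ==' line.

Walk:
N0 x:[51/2,42] y:[80/3,118/3] z:[80/3,39] -> hit [80/3,39], descend [12, 23]
  N12 x:[51/2,42] y:[80/3,34] z:[27,39] -> hit [27,34], descend [9, 35]
    N9 x:[51/2,39] y:[89/3,34] z:[98/3,39] -> hit [98/3,34], descend [30, 33]
      N30 x:[67/2,39] y:[91/3,34] z:[34,39] -> hit [34,34], descend [20, 24]
        N20 x:[67/2,71/2] y:[91/3,32] z:[34,107/3] -> miss, prune
        N24 x:[37,39] y:[32,34] z:[116/3,39] -> miss, prune
      N33 x:[51/2,67/2] y:[89/3,34] z:[98/3,113/3] -> hit [98/3,67/2], descend [18, 27]
        N18 x:[51/2,31] y:[89/3,101/3] z:[34,113/3] -> miss, prune
        N27 x:[65/2,67/2] y:[98/3,34] z:[98/3,33] -> hit [98/3,33] leaf, test {P12@t=98/3}
    N35 x:[63/2,42] y:[80/3,31] z:[27,98/3] -> miss, prune
  N23 x:[27,42] y:[33,118/3] z:[80/3,39] -> hit [33,39], descend [3, 10]
    N3 x:[29,42] y:[33,39] z:[98/3,39] -> hit [33,39], descend [32, 36]
      N32 x:[39,42] y:[33,109/3] z:[98/3,103/3] -> miss, prune
      N36 x:[29,63/2] y:[101/3,39] z:[98/3,39] -> miss, prune
    N10 x:[27,40] y:[103/3,118/3] z:[80/3,100/3] -> miss, prune

Summary -> nodes [0, 12, 9, 30, 20, 24, 33, 18, 27, 35, 23, 3, 32, 36, 10]; box-tests=15; leaf-entries=1; first=P12

== RESULT ==
[0, 12, 9, 30, 20, 24, 33, 18, 27, 35, 23, 3, 32, 36, 10]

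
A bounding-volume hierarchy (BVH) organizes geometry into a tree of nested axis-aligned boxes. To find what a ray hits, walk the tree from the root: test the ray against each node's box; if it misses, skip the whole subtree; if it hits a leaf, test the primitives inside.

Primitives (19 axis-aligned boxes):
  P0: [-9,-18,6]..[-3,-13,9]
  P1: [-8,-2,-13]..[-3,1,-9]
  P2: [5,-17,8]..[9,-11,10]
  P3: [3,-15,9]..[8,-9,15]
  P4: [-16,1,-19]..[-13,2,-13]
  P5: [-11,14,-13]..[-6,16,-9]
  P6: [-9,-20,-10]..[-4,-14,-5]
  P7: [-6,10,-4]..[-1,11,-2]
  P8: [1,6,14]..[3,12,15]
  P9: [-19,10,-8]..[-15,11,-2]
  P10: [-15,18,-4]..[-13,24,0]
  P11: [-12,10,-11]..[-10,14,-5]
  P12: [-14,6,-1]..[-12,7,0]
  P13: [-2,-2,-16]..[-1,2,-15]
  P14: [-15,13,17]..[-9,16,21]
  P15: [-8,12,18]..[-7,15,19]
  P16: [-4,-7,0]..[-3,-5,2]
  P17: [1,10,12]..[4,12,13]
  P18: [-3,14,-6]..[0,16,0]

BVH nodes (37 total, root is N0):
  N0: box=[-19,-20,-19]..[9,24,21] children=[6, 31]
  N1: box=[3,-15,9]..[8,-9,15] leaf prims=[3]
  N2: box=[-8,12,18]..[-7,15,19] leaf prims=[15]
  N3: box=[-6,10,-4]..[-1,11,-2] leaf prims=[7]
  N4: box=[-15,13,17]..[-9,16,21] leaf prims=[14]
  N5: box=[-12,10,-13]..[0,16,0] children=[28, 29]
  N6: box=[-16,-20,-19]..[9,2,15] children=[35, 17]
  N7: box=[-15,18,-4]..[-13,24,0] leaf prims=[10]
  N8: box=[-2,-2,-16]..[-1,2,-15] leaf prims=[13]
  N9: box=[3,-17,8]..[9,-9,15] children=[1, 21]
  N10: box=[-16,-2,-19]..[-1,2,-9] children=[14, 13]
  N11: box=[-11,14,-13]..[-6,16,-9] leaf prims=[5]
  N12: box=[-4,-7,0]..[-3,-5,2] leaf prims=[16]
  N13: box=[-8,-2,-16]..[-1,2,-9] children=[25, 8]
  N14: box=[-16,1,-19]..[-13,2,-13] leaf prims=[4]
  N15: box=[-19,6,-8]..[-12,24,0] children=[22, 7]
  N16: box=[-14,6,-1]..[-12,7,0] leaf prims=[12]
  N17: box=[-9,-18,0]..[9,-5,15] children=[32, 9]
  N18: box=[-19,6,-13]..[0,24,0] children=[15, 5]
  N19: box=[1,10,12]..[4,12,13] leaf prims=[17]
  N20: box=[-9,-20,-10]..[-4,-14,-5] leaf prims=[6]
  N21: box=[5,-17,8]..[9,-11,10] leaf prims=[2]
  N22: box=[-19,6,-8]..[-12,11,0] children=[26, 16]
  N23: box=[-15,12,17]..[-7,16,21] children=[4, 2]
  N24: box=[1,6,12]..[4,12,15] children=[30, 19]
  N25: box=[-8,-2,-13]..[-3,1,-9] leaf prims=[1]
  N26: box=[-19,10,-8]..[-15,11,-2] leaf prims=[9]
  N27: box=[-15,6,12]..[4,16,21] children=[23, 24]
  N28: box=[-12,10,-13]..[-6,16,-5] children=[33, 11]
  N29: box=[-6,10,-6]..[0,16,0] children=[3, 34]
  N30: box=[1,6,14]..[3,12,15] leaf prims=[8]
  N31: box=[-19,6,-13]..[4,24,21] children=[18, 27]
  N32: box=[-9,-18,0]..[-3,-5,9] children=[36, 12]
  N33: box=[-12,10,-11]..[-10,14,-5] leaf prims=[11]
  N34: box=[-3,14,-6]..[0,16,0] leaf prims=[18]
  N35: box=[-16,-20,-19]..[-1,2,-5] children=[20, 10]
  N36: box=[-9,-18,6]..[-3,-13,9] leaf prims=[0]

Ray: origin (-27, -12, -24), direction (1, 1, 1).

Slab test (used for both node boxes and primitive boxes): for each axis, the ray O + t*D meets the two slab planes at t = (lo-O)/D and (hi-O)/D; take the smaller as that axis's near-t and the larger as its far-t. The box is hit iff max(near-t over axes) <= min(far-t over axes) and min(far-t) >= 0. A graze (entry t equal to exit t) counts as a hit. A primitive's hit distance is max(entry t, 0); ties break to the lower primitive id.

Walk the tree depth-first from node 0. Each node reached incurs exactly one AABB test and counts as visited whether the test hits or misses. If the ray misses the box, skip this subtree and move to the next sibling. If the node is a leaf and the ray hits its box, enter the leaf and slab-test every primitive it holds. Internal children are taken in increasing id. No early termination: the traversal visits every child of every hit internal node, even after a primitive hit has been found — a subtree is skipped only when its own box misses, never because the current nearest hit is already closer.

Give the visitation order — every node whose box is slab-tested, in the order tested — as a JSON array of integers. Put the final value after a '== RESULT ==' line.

Walk:
N0 x:[8,36] y:[-8,36] z:[5,45] -> hit [8,36], descend [6, 31]
  N6 x:[11,36] y:[-8,14] z:[5,39] -> hit [11,14], descend [17, 35]
    N17 x:[18,36] y:[-6,7] z:[24,39] -> miss, prune
    N35 x:[11,26] y:[-8,14] z:[5,19] -> hit [11,14], descend [10, 20]
      N10 x:[11,26] y:[10,14] z:[5,15] -> hit [11,14], descend [13, 14]
        N13 x:[19,26] y:[10,14] z:[8,15] -> miss, prune
        N14 x:[11,14] y:[13,14] z:[5,11] -> miss, prune
      N20 x:[18,23] y:[-8,-2] z:[14,19] -> miss, prune
  N31 x:[8,31] y:[18,36] z:[11,45] -> hit [18,31], descend [18, 27]
    N18 x:[8,27] y:[18,36] z:[11,24] -> hit [18,24], descend [5, 15]
      N5 x:[15,27] y:[22,28] z:[11,24] -> hit [22,24], descend [28, 29]
        N28 x:[15,21] y:[22,28] z:[11,19] -> miss, prune
        N29 x:[21,27] y:[22,28] z:[18,24] -> hit [22,24], descend [3, 34]
          N3 x:[21,26] y:[22,23] z:[20,22] -> hit [22,22] leaf, test {P7@t=22}
          N34 x:[24,27] y:[26,28] z:[18,24] -> miss, prune
      N15 x:[8,15] y:[18,36] z:[16,24] -> miss, prune
    N27 x:[12,31] y:[18,28] z:[36,45] -> miss, prune

order=[0, 6, 17, 35, 10, 13, 14, 20, 31, 18, 5, 28, 29, 3, 34, 15, 27]  |boxes|=17  |leaves|=1  hit=P7

== RESULT ==
[0, 6, 17, 35, 10, 13, 14, 20, 31, 18, 5, 28, 29, 3, 34, 15, 27]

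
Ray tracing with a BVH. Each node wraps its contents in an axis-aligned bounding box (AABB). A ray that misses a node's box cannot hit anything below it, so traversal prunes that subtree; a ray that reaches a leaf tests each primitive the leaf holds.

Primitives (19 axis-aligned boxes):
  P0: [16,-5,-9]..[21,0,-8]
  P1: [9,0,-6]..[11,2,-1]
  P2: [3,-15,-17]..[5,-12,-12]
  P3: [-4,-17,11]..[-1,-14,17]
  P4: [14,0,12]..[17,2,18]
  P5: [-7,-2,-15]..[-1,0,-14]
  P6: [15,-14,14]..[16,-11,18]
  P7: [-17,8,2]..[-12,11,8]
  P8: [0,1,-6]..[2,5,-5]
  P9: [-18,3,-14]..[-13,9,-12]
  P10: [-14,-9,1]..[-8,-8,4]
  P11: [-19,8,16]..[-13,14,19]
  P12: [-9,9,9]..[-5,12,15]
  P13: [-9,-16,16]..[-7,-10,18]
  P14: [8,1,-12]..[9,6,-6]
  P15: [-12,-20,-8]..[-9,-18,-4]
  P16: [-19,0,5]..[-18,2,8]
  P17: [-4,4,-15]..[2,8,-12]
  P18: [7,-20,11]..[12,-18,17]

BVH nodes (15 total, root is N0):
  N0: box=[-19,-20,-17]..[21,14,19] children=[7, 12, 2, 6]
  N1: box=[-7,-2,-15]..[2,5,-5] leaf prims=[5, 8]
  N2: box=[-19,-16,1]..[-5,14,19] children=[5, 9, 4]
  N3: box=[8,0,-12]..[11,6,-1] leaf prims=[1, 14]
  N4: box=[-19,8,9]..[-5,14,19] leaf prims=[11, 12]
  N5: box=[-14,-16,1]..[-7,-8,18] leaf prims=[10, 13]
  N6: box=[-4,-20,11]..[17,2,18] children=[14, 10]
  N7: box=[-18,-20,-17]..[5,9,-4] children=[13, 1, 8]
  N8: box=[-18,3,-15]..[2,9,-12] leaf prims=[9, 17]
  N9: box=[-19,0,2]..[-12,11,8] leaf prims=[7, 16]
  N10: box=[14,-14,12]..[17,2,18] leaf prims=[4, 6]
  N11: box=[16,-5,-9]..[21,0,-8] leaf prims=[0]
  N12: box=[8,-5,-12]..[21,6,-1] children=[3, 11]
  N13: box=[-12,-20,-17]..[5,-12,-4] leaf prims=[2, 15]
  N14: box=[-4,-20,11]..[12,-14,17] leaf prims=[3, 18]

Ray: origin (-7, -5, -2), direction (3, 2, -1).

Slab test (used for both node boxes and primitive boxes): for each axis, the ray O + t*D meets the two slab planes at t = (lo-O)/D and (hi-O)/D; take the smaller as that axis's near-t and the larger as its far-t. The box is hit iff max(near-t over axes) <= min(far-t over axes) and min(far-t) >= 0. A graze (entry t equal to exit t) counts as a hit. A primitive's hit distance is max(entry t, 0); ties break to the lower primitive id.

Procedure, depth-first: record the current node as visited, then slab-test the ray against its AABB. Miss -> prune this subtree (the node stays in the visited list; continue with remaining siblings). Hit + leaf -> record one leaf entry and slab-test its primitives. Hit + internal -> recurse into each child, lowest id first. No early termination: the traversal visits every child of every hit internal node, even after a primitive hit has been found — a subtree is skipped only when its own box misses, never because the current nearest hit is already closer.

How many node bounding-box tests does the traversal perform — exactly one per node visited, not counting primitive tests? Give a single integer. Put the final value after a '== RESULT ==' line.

Trace the traversal:
N0 x:[-4,28/3] y:[-15/2,19/2] z:[-21,15] -> hit [-4,28/3], descend [2, 6, 7, 12]
  N2 x:[-4,2/3] y:[-11/2,19/2] z:[-21,-3] -> miss, prune
  N6 x:[1,8] y:[-15/2,7/2] z:[-20,-13] -> miss, prune
  N7 x:[-11/3,4] y:[-15/2,7] z:[2,15] -> hit [2,4], descend [1, 8, 13]
    N1 x:[0,3] y:[3/2,5] z:[3,13] -> hit [3,3] leaf, test {P5(miss), P8@t=3}
    N8 x:[-11/3,3] y:[4,7] z:[10,13] -> miss, prune
    N13 x:[-5/3,4] y:[-15/2,-7/2] z:[2,15] -> miss, prune
  N12 x:[5,28/3] y:[0,11/2] z:[-1,10] -> hit [5,11/2], descend [3, 11]
    N3 x:[5,6] y:[5/2,11/2] z:[-1,10] -> hit [5,11/2] leaf, test {P1(miss), P14@t=5}
    N11 x:[23/3,28/3] y:[0,5/2] z:[6,7] -> miss, prune

Visited [0, 2, 6, 7, 1, 8, 13, 12, 3, 11]. Tests: 10 box, 2 leaf. Nearest: P8.

== RESULT ==
10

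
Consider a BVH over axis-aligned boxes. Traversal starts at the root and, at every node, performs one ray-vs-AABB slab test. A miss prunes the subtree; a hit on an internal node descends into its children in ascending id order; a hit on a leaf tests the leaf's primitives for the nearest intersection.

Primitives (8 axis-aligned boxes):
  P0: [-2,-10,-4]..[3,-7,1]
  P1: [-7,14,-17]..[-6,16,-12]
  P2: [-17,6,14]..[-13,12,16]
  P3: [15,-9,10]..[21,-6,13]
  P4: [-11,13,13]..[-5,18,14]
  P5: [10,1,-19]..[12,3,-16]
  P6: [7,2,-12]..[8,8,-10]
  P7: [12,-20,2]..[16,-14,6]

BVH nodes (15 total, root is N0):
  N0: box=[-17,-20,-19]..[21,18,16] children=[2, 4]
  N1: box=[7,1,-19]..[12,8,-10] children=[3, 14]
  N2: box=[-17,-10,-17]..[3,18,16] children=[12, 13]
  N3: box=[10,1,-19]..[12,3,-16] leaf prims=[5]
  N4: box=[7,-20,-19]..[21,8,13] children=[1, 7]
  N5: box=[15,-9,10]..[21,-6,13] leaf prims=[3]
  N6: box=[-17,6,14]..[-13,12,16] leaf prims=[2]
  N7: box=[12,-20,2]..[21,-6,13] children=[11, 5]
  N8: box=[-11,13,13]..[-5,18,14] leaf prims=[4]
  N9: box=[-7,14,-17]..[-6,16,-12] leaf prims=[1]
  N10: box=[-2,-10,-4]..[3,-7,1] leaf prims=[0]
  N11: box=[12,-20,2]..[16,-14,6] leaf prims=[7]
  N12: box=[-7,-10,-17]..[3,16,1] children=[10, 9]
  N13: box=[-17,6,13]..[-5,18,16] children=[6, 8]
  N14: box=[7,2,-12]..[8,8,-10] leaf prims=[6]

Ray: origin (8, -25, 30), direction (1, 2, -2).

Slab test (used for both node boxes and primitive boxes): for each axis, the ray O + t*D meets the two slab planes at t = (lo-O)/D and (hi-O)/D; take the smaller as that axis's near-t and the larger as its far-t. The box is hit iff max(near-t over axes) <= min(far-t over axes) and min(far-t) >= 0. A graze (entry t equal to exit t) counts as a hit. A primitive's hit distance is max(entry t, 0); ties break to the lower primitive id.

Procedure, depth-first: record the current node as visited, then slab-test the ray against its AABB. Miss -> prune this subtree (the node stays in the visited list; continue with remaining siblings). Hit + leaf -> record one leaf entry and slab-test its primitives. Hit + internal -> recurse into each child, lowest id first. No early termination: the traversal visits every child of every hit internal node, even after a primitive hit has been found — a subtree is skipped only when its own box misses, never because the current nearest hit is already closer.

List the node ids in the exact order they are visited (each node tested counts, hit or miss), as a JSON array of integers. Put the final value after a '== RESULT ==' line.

Traverse from the root:
N0 x:[-25,13] y:[5/2,43/2] z:[7,49/2] -> hit [7,13], descend [2, 4]
  N2 x:[-25,-5] y:[15/2,43/2] z:[7,47/2] -> miss, prune
  N4 x:[-1,13] y:[5/2,33/2] z:[17/2,49/2] -> hit [17/2,13], descend [1, 7]
    N1 x:[-1,4] y:[13,33/2] z:[20,49/2] -> miss, prune
    N7 x:[4,13] y:[5/2,19/2] z:[17/2,14] -> hit [17/2,19/2], descend [5, 11]
      N5 x:[7,13] y:[8,19/2] z:[17/2,10] -> hit [17/2,19/2] leaf, test {P3@t=17/2}
      N11 x:[4,8] y:[5/2,11/2] z:[12,14] -> miss, prune

Visited [0, 2, 4, 1, 7, 5, 11]. Tests: 7 box, 1 leaf. Nearest: P3.

== RESULT ==
[0, 2, 4, 1, 7, 5, 11]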